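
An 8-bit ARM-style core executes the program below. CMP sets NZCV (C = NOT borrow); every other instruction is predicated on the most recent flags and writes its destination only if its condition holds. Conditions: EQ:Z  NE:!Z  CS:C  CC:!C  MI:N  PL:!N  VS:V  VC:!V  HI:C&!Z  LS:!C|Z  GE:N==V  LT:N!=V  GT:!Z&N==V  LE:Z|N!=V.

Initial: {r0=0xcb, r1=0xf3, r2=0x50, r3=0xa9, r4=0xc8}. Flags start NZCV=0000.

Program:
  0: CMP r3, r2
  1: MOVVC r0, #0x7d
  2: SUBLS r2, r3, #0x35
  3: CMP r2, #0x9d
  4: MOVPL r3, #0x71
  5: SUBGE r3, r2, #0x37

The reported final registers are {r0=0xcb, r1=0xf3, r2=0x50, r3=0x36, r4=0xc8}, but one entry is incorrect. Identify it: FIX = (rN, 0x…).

[0] flags=0011 → (cmp)
[1] flags=0011 VC?F → skip
[2] flags=0011 LS?F → skip
[3] flags=1001 → (cmp)
[4] flags=1001 PL?F → skip
[5] flags=1001 GE?T → r3=0x19

FIX = (r3, 0x19)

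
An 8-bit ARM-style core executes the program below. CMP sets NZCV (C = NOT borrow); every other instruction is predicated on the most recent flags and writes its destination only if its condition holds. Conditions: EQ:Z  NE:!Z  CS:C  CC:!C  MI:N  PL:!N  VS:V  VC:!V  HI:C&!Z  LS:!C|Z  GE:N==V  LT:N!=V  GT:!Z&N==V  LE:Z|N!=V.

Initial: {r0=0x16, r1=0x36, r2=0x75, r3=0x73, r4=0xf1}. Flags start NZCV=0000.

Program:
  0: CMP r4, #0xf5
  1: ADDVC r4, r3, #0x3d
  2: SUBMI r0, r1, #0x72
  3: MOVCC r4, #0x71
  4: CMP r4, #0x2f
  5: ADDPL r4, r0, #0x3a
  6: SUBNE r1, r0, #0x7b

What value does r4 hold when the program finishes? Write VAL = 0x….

VAL = 0xfe

[0] flags=1000 → (cmp)
[1] flags=1000 VC?T → r4=0xb0
[2] flags=1000 MI?T → r0=0xc4
[3] flags=1000 CC?T → r4=0x71
[4] flags=0010 → (cmp)
[5] flags=0010 PL?T → r4=0xfe
[6] flags=0010 NE?T → r1=0x49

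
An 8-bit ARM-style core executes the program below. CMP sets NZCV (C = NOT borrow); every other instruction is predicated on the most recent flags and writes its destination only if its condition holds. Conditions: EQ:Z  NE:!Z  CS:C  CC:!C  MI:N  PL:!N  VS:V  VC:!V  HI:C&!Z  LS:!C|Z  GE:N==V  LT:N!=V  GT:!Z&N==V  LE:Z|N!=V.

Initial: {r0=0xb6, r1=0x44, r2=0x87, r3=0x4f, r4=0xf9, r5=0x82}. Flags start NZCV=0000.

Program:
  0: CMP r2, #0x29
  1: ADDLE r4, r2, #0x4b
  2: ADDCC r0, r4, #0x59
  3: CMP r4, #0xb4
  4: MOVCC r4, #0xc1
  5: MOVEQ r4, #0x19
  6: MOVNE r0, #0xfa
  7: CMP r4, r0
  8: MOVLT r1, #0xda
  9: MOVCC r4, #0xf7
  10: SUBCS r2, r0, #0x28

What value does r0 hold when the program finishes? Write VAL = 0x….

VAL = 0xfa

[0] flags=0011 → (cmp)
[1] flags=0011 LE?T → r4=0xd2
[2] flags=0011 CC?F → skip
[3] flags=0010 → (cmp)
[4] flags=0010 CC?F → skip
[5] flags=0010 EQ?F → skip
[6] flags=0010 NE?T → r0=0xfa
[7] flags=1000 → (cmp)
[8] flags=1000 LT?T → r1=0xda
[9] flags=1000 CC?T → r4=0xf7
[10] flags=1000 CS?F → skip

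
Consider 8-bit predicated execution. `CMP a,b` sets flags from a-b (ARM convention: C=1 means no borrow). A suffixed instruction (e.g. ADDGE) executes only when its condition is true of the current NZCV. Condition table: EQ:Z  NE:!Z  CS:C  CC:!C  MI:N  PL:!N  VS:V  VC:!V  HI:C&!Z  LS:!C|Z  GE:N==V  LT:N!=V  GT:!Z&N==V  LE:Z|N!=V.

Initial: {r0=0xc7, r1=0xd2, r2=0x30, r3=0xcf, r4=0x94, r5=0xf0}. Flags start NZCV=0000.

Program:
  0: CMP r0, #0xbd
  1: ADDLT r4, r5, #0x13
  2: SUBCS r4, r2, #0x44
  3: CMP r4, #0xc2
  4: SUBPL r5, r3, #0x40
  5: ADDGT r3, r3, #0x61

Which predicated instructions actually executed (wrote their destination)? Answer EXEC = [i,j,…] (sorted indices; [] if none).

0: ✓ CMP  NZCV=0010
1: · ADDLT
2: ✓ SUBCS  r4←0xec
3: ✓ CMP  NZCV=0010
4: ✓ SUBPL  r5←0x8f
5: ✓ ADDGT  r3←0x30

EXEC = [2,4,5]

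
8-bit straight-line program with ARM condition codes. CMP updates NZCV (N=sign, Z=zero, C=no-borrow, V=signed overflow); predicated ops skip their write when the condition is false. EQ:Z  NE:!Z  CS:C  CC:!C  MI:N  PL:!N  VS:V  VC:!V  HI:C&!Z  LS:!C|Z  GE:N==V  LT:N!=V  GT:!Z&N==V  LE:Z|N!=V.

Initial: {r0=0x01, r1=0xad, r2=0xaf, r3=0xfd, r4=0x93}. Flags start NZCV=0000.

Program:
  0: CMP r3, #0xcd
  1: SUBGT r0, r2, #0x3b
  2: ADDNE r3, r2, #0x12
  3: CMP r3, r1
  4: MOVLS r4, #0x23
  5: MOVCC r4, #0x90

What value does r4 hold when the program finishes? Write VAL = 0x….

VAL = 0x93

0: ✓ CMP  NZCV=0010
1: ✓ SUBGT  r0←0x74
2: ✓ ADDNE  r3←0xc1
3: ✓ CMP  NZCV=0010
4: · MOVLS
5: · MOVCC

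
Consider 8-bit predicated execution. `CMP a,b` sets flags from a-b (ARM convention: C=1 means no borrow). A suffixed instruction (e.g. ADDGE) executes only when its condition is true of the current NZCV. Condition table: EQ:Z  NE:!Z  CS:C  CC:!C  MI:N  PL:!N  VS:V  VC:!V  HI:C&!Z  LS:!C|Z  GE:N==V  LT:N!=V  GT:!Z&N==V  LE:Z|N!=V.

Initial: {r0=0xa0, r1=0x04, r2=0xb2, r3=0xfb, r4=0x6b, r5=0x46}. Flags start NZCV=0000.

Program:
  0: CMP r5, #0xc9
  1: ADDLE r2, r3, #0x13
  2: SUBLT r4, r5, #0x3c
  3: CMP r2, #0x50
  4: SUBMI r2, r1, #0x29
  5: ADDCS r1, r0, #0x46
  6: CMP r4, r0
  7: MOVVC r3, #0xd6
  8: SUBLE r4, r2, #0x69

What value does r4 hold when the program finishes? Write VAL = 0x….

[0] flags=0000 → (cmp)
[1] flags=0000 LE?F → skip
[2] flags=0000 LT?F → skip
[3] flags=0011 → (cmp)
[4] flags=0011 MI?F → skip
[5] flags=0011 CS?T → r1=0xe6
[6] flags=1001 → (cmp)
[7] flags=1001 VC?F → skip
[8] flags=1001 LE?F → skip

VAL = 0x6b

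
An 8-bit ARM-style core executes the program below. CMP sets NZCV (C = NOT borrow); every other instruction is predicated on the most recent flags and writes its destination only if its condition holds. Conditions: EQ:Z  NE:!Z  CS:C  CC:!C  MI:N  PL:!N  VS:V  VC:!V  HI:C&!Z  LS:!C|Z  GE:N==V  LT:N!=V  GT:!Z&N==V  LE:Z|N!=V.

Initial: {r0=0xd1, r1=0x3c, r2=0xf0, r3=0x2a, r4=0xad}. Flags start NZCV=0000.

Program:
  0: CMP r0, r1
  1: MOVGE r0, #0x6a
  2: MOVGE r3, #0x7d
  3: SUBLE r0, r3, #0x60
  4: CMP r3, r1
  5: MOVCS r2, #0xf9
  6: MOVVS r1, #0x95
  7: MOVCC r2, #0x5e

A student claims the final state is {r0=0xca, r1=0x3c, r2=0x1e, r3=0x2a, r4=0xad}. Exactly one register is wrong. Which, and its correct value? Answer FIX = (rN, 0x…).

FIX = (r2, 0x5e)

0: ✓ CMP  NZCV=1010
1: · MOVGE
2: · MOVGE
3: ✓ SUBLE  r0←0xca
4: ✓ CMP  NZCV=1000
5: · MOVCS
6: · MOVVS
7: ✓ MOVCC  r2←0x5e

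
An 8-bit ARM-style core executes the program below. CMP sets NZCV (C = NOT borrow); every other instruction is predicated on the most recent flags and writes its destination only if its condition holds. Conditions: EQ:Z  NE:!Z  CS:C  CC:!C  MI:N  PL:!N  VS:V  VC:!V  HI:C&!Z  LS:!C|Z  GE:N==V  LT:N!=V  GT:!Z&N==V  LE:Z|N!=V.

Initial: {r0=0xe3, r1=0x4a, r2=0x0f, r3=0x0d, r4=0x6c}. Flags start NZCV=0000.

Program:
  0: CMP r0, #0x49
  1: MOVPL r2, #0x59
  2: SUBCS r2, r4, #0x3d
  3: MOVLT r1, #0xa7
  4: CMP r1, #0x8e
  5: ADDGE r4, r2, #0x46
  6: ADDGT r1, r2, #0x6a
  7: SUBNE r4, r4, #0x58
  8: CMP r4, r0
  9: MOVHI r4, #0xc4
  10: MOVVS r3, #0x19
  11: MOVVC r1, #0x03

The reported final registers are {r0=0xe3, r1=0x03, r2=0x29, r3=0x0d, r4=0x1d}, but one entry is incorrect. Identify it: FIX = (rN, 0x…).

[0] flags=1010 → (cmp)
[1] flags=1010 PL?F → skip
[2] flags=1010 CS?T → r2=0x2f
[3] flags=1010 LT?T → r1=0xa7
[4] flags=0010 → (cmp)
[5] flags=0010 GE?T → r4=0x75
[6] flags=0010 GT?T → r1=0x99
[7] flags=0010 NE?T → r4=0x1d
[8] flags=0000 → (cmp)
[9] flags=0000 HI?F → skip
[10] flags=0000 VS?F → skip
[11] flags=0000 VC?T → r1=0x03

FIX = (r2, 0x2f)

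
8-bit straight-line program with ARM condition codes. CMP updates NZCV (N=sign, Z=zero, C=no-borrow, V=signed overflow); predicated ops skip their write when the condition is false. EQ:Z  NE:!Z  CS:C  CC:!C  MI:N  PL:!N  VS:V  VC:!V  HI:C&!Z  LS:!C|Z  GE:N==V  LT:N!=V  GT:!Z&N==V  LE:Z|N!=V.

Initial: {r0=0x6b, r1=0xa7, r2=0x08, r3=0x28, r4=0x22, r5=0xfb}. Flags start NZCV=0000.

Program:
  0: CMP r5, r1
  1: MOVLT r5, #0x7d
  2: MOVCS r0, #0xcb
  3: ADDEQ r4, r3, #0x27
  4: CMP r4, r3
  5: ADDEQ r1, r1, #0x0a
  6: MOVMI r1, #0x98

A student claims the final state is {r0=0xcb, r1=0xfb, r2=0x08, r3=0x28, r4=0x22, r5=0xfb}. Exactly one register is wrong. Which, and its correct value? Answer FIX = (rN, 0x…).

0: ✓ CMP  NZCV=0010
1: · MOVLT
2: ✓ MOVCS  r0←0xcb
3: · ADDEQ
4: ✓ CMP  NZCV=1000
5: · ADDEQ
6: ✓ MOVMI  r1←0x98

FIX = (r1, 0x98)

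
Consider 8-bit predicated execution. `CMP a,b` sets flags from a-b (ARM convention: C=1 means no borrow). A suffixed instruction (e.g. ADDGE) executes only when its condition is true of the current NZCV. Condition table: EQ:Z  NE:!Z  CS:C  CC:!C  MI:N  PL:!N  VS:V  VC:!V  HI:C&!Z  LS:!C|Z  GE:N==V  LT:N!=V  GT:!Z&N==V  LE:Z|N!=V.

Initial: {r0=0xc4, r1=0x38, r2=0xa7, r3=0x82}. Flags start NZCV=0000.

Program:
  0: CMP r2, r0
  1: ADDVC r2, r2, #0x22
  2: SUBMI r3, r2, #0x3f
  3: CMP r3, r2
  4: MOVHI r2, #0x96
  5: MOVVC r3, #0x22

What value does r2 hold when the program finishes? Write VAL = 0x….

VAL = 0xc9

0: ✓ CMP  NZCV=1000
1: ✓ ADDVC  r2←0xc9
2: ✓ SUBMI  r3←0x8a
3: ✓ CMP  NZCV=1000
4: · MOVHI
5: ✓ MOVVC  r3←0x22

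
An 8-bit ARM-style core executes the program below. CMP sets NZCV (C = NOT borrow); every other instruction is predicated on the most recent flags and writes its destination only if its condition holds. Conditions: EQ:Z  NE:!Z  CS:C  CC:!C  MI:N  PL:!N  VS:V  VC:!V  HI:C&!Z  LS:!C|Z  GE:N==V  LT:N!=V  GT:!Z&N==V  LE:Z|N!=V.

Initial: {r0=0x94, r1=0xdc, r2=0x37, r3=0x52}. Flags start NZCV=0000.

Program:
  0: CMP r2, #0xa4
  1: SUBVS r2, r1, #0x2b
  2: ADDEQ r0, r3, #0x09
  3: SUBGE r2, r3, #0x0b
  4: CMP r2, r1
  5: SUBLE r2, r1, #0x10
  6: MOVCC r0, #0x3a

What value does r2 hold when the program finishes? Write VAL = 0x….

[0] flags=1001 → (cmp)
[1] flags=1001 VS?T → r2=0xb1
[2] flags=1001 EQ?F → skip
[3] flags=1001 GE?T → r2=0x47
[4] flags=0000 → (cmp)
[5] flags=0000 LE?F → skip
[6] flags=0000 CC?T → r0=0x3a

VAL = 0x47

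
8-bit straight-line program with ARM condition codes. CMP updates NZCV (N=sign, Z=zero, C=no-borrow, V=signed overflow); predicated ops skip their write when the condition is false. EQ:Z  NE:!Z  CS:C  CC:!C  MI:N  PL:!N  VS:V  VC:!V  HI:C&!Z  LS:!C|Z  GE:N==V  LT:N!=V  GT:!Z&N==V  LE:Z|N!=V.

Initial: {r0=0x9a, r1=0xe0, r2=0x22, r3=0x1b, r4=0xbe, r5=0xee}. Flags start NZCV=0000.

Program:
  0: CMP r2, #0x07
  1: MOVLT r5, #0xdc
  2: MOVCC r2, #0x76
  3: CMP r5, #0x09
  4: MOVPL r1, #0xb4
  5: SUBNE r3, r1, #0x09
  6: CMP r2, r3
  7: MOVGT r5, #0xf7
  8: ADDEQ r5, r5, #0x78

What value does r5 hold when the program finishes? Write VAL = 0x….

0: ✓ CMP  NZCV=0010
1: · MOVLT
2: · MOVCC
3: ✓ CMP  NZCV=1010
4: · MOVPL
5: ✓ SUBNE  r3←0xd7
6: ✓ CMP  NZCV=0000
7: ✓ MOVGT  r5←0xf7
8: · ADDEQ

VAL = 0xf7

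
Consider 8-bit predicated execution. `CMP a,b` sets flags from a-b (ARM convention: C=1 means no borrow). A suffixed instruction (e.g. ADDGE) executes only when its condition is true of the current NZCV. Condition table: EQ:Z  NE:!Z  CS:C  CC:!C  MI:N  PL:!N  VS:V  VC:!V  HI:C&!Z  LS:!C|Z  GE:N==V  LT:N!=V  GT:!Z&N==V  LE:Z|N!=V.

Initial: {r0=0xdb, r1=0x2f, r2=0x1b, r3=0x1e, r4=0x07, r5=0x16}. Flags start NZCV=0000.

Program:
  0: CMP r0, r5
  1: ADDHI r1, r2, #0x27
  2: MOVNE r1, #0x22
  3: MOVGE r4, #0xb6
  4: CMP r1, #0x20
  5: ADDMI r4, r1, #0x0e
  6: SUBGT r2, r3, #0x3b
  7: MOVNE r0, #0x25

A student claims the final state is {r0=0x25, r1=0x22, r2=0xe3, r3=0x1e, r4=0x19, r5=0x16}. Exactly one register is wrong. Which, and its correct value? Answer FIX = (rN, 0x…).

0: ✓ CMP  NZCV=1010
1: ✓ ADDHI  r1←0x42
2: ✓ MOVNE  r1←0x22
3: · MOVGE
4: ✓ CMP  NZCV=0010
5: · ADDMI
6: ✓ SUBGT  r2←0xe3
7: ✓ MOVNE  r0←0x25

FIX = (r4, 0x07)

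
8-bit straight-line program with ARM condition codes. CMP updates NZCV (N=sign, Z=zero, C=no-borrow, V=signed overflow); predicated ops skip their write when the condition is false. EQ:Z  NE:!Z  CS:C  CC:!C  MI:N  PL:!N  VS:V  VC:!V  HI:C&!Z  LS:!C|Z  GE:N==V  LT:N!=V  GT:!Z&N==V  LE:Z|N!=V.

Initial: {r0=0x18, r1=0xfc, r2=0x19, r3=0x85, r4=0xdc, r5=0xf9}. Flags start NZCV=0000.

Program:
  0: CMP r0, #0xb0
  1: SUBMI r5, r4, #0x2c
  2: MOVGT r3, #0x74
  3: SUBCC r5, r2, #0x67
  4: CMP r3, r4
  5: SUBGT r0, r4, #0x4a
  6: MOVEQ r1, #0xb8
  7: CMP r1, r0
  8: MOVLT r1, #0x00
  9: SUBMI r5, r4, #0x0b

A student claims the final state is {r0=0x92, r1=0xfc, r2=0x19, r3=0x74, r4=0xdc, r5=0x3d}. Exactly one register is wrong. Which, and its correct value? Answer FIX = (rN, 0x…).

FIX = (r5, 0xb2)

0: ✓ CMP  NZCV=0000
1: · SUBMI
2: ✓ MOVGT  r3←0x74
3: ✓ SUBCC  r5←0xb2
4: ✓ CMP  NZCV=1001
5: ✓ SUBGT  r0←0x92
6: · MOVEQ
7: ✓ CMP  NZCV=0010
8: · MOVLT
9: · SUBMI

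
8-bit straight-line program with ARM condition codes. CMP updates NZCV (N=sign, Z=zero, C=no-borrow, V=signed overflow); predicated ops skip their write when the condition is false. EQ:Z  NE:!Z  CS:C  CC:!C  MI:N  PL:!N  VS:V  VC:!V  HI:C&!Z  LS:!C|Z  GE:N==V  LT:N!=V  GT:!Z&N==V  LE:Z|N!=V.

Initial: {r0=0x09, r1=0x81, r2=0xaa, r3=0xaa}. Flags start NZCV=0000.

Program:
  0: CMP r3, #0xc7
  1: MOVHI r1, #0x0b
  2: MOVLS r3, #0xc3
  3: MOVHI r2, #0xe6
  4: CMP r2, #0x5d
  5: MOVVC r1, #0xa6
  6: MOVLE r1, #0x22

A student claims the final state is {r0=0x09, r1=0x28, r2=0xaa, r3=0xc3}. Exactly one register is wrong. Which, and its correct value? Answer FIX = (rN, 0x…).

FIX = (r1, 0x22)

0: ✓ CMP  NZCV=1000
1: · MOVHI
2: ✓ MOVLS  r3←0xc3
3: · MOVHI
4: ✓ CMP  NZCV=0011
5: · MOVVC
6: ✓ MOVLE  r1←0x22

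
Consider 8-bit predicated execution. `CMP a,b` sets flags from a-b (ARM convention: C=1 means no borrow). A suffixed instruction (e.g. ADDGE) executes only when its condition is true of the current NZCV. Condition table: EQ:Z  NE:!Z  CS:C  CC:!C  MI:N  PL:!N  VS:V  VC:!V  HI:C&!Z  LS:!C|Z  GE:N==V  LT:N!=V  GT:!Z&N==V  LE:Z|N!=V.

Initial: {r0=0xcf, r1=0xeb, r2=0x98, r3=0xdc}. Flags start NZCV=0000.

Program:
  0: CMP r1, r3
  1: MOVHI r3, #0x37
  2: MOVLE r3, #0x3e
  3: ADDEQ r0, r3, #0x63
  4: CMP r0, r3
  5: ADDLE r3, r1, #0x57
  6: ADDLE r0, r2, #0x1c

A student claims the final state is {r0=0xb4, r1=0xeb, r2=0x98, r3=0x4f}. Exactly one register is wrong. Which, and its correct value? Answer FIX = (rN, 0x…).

FIX = (r3, 0x42)

[0] flags=0010 → (cmp)
[1] flags=0010 HI?T → r3=0x37
[2] flags=0010 LE?F → skip
[3] flags=0010 EQ?F → skip
[4] flags=1010 → (cmp)
[5] flags=1010 LE?T → r3=0x42
[6] flags=1010 LE?T → r0=0xb4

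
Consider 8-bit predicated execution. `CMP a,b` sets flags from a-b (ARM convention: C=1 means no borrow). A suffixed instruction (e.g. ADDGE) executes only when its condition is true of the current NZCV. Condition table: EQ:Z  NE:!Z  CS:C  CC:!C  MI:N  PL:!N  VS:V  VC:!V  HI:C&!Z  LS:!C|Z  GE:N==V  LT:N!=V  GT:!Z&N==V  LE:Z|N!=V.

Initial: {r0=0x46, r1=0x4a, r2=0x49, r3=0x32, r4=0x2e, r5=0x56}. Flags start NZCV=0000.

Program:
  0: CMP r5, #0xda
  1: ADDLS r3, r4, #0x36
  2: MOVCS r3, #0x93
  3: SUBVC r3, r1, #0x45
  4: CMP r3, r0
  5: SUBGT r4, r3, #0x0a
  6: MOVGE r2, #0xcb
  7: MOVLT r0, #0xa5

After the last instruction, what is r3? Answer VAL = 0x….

VAL = 0x05

0: ✓ CMP  NZCV=0000
1: ✓ ADDLS  r3←0x64
2: · MOVCS
3: ✓ SUBVC  r3←0x05
4: ✓ CMP  NZCV=1000
5: · SUBGT
6: · MOVGE
7: ✓ MOVLT  r0←0xa5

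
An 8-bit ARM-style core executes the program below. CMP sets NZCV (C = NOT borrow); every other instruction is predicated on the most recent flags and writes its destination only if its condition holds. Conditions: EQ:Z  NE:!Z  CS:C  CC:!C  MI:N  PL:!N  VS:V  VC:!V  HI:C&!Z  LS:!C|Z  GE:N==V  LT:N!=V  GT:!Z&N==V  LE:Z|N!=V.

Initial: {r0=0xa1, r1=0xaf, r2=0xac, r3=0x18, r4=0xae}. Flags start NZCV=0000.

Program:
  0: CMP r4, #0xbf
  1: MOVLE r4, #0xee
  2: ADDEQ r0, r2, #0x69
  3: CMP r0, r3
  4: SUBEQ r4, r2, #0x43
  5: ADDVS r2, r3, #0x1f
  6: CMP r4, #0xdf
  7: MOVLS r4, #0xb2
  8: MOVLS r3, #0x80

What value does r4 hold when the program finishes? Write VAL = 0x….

VAL = 0xee

[0] flags=1000 → (cmp)
[1] flags=1000 LE?T → r4=0xee
[2] flags=1000 EQ?F → skip
[3] flags=1010 → (cmp)
[4] flags=1010 EQ?F → skip
[5] flags=1010 VS?F → skip
[6] flags=0010 → (cmp)
[7] flags=0010 LS?F → skip
[8] flags=0010 LS?F → skip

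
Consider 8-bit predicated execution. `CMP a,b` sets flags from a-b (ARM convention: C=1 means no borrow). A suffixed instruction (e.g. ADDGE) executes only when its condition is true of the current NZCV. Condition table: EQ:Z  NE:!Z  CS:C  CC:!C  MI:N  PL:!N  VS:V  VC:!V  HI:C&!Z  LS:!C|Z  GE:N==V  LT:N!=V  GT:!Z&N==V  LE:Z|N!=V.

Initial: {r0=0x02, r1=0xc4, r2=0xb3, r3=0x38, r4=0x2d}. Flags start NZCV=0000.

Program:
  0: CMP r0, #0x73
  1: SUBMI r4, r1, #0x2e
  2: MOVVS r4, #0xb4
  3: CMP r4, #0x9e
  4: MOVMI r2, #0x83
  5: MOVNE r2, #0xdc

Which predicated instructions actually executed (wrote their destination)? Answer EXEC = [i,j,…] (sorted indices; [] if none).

EXEC = [1,4,5]

[0] flags=1000 → (cmp)
[1] flags=1000 MI?T → r4=0x96
[2] flags=1000 VS?F → skip
[3] flags=1000 → (cmp)
[4] flags=1000 MI?T → r2=0x83
[5] flags=1000 NE?T → r2=0xdc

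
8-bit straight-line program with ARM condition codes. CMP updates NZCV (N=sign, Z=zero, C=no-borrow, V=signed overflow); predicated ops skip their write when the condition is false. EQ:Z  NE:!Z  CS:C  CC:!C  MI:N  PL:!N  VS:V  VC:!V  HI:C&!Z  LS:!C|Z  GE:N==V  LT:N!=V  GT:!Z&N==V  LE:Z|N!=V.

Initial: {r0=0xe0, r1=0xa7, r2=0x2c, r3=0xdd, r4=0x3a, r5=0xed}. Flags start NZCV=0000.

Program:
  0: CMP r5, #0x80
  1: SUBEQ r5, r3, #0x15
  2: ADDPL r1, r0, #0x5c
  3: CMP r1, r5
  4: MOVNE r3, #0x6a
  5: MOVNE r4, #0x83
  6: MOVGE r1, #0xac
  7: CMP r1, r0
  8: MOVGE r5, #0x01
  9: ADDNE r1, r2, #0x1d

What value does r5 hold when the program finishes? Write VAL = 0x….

[0] flags=0010 → (cmp)
[1] flags=0010 EQ?F → skip
[2] flags=0010 PL?T → r1=0x3c
[3] flags=0000 → (cmp)
[4] flags=0000 NE?T → r3=0x6a
[5] flags=0000 NE?T → r4=0x83
[6] flags=0000 GE?T → r1=0xac
[7] flags=1000 → (cmp)
[8] flags=1000 GE?F → skip
[9] flags=1000 NE?T → r1=0x49

VAL = 0xed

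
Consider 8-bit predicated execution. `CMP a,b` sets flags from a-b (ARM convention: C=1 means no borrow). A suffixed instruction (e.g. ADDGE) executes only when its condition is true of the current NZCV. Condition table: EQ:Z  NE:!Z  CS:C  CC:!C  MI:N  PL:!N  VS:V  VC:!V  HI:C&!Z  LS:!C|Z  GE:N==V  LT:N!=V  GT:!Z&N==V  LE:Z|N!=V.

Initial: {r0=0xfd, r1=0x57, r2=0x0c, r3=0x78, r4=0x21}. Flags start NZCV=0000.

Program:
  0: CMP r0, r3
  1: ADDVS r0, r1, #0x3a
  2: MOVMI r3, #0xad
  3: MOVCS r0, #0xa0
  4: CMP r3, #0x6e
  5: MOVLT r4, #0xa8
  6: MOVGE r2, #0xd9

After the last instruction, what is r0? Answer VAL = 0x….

VAL = 0xa0

0: ✓ CMP  NZCV=1010
1: · ADDVS
2: ✓ MOVMI  r3←0xad
3: ✓ MOVCS  r0←0xa0
4: ✓ CMP  NZCV=0011
5: ✓ MOVLT  r4←0xa8
6: · MOVGE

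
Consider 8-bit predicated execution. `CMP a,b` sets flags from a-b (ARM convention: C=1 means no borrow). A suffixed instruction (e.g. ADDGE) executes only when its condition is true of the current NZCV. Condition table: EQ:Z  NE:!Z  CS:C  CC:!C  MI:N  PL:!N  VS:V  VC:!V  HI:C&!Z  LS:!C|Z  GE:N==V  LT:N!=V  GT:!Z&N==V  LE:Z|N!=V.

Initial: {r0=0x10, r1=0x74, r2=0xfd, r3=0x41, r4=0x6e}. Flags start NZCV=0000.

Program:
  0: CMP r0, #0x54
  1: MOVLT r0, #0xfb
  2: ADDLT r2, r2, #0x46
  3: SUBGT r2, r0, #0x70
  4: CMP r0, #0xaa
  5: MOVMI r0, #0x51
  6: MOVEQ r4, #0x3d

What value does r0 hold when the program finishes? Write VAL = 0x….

0: ✓ CMP  NZCV=1000
1: ✓ MOVLT  r0←0xfb
2: ✓ ADDLT  r2←0x43
3: · SUBGT
4: ✓ CMP  NZCV=0010
5: · MOVMI
6: · MOVEQ

VAL = 0xfb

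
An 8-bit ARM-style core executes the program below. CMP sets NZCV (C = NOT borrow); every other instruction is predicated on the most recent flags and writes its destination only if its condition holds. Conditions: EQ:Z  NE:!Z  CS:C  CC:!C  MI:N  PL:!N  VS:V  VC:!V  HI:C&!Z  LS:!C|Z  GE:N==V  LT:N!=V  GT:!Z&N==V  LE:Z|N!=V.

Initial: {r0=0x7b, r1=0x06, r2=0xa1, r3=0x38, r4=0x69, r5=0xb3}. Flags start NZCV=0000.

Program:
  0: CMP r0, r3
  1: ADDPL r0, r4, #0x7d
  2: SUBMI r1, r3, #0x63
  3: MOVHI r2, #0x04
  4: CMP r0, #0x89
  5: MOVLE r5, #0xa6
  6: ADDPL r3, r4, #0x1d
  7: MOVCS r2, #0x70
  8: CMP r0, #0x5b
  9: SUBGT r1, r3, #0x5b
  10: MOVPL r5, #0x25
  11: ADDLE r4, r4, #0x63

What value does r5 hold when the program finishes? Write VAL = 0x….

VAL = 0xb3

[0] flags=0010 → (cmp)
[1] flags=0010 PL?T → r0=0xe6
[2] flags=0010 MI?F → skip
[3] flags=0010 HI?T → r2=0x04
[4] flags=0010 → (cmp)
[5] flags=0010 LE?F → skip
[6] flags=0010 PL?T → r3=0x86
[7] flags=0010 CS?T → r2=0x70
[8] flags=1010 → (cmp)
[9] flags=1010 GT?F → skip
[10] flags=1010 PL?F → skip
[11] flags=1010 LE?T → r4=0xcc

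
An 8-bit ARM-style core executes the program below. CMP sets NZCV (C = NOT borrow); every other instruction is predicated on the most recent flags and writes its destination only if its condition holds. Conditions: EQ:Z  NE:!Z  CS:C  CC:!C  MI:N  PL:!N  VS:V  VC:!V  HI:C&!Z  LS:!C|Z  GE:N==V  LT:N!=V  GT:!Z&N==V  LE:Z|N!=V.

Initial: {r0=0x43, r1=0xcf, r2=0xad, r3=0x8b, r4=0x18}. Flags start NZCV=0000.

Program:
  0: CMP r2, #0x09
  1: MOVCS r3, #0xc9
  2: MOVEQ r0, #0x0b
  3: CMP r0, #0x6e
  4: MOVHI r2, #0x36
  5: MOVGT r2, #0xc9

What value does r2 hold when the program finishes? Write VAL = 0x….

VAL = 0xad

[0] flags=1010 → (cmp)
[1] flags=1010 CS?T → r3=0xc9
[2] flags=1010 EQ?F → skip
[3] flags=1000 → (cmp)
[4] flags=1000 HI?F → skip
[5] flags=1000 GT?F → skip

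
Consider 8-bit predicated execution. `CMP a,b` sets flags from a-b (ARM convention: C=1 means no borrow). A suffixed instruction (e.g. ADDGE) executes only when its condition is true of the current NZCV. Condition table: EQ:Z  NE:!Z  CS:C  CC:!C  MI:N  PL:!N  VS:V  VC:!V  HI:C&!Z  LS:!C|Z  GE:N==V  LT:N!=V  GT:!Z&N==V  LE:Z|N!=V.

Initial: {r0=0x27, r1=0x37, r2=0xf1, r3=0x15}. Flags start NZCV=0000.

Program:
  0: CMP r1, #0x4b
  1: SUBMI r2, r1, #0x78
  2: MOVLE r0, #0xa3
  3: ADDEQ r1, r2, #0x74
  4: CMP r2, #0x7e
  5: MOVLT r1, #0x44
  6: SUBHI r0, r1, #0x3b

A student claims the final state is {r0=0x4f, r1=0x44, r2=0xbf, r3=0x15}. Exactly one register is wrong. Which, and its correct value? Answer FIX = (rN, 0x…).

FIX = (r0, 0x09)

0: ✓ CMP  NZCV=1000
1: ✓ SUBMI  r2←0xbf
2: ✓ MOVLE  r0←0xa3
3: · ADDEQ
4: ✓ CMP  NZCV=0011
5: ✓ MOVLT  r1←0x44
6: ✓ SUBHI  r0←0x09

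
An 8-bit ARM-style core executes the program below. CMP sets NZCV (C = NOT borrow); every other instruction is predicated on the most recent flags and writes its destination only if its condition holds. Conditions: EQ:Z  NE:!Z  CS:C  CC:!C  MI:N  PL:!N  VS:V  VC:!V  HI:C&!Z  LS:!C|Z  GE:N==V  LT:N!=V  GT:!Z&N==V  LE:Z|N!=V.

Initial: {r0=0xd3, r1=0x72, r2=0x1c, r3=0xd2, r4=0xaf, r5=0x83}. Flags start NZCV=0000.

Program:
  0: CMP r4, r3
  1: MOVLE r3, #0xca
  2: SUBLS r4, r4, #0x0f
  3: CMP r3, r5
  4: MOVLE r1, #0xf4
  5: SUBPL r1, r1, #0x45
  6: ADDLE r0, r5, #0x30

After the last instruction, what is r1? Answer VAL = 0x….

[0] flags=1000 → (cmp)
[1] flags=1000 LE?T → r3=0xca
[2] flags=1000 LS?T → r4=0xa0
[3] flags=0010 → (cmp)
[4] flags=0010 LE?F → skip
[5] flags=0010 PL?T → r1=0x2d
[6] flags=0010 LE?F → skip

VAL = 0x2d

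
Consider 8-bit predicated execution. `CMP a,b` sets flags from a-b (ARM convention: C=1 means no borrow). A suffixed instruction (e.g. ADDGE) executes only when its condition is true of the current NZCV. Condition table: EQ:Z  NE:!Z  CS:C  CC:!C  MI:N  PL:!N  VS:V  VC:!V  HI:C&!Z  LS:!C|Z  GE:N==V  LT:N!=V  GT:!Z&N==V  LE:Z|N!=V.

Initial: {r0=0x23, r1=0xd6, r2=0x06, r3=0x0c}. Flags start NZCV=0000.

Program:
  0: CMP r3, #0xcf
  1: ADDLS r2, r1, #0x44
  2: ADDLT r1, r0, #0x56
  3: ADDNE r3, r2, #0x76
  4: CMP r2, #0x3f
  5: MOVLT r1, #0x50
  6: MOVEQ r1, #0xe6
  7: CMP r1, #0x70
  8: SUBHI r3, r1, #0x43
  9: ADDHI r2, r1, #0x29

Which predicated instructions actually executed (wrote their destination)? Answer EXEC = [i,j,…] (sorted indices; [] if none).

[0] flags=0000 → (cmp)
[1] flags=0000 LS?T → r2=0x1a
[2] flags=0000 LT?F → skip
[3] flags=0000 NE?T → r3=0x90
[4] flags=1000 → (cmp)
[5] flags=1000 LT?T → r1=0x50
[6] flags=1000 EQ?F → skip
[7] flags=1000 → (cmp)
[8] flags=1000 HI?F → skip
[9] flags=1000 HI?F → skip

EXEC = [1,3,5]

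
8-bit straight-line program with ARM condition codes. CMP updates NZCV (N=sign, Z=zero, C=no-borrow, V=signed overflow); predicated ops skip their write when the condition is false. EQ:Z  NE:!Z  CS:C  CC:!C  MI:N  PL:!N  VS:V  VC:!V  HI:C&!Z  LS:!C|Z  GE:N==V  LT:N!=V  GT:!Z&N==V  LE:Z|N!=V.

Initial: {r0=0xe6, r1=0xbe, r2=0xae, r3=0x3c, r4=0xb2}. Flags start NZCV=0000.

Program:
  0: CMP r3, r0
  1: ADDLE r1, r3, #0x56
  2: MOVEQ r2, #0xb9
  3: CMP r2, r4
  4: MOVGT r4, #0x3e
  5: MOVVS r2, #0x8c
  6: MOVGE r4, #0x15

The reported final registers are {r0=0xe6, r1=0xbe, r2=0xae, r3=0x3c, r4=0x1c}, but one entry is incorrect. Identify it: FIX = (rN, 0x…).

FIX = (r4, 0xb2)

[0] flags=0000 → (cmp)
[1] flags=0000 LE?F → skip
[2] flags=0000 EQ?F → skip
[3] flags=1000 → (cmp)
[4] flags=1000 GT?F → skip
[5] flags=1000 VS?F → skip
[6] flags=1000 GE?F → skip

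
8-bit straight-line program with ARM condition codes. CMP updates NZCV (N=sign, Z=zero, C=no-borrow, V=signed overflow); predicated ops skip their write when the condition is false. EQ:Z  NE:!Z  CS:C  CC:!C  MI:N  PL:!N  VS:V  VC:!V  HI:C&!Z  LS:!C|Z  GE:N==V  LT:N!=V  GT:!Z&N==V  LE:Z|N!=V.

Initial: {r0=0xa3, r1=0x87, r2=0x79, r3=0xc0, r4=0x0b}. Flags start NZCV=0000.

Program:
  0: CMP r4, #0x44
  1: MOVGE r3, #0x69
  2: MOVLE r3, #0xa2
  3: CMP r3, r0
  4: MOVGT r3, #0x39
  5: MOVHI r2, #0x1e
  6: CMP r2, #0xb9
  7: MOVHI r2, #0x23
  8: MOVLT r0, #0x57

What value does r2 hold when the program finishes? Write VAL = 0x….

[0] flags=1000 → (cmp)
[1] flags=1000 GE?F → skip
[2] flags=1000 LE?T → r3=0xa2
[3] flags=1000 → (cmp)
[4] flags=1000 GT?F → skip
[5] flags=1000 HI?F → skip
[6] flags=1001 → (cmp)
[7] flags=1001 HI?F → skip
[8] flags=1001 LT?F → skip

VAL = 0x79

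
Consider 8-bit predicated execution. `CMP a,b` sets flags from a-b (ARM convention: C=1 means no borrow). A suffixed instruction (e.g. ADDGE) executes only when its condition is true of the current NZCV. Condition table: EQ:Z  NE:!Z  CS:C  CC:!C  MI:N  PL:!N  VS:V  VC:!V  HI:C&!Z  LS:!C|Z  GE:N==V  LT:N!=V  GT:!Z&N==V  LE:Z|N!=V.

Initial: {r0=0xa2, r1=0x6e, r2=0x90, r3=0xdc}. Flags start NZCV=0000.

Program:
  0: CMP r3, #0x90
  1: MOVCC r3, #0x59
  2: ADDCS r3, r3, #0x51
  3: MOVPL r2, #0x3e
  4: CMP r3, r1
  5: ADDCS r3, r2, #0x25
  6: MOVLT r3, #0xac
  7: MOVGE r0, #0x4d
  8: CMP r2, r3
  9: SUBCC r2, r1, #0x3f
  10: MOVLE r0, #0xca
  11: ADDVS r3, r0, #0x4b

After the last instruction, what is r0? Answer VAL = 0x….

VAL = 0xa2

[0] flags=0010 → (cmp)
[1] flags=0010 CC?F → skip
[2] flags=0010 CS?T → r3=0x2d
[3] flags=0010 PL?T → r2=0x3e
[4] flags=1000 → (cmp)
[5] flags=1000 CS?F → skip
[6] flags=1000 LT?T → r3=0xac
[7] flags=1000 GE?F → skip
[8] flags=1001 → (cmp)
[9] flags=1001 CC?T → r2=0x2f
[10] flags=1001 LE?F → skip
[11] flags=1001 VS?T → r3=0xed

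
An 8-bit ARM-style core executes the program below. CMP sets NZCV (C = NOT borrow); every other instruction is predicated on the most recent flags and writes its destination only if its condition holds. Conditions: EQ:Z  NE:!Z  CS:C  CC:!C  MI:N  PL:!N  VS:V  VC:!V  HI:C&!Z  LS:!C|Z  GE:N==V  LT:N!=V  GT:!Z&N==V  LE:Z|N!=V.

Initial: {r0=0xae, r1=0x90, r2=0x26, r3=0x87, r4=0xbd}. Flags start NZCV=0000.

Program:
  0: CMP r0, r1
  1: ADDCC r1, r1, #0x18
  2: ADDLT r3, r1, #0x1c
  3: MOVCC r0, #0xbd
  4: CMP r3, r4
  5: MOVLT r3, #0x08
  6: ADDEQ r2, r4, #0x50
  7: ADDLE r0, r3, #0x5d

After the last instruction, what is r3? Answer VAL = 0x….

0: ✓ CMP  NZCV=0010
1: · ADDCC
2: · ADDLT
3: · MOVCC
4: ✓ CMP  NZCV=1000
5: ✓ MOVLT  r3←0x08
6: · ADDEQ
7: ✓ ADDLE  r0←0x65

VAL = 0x08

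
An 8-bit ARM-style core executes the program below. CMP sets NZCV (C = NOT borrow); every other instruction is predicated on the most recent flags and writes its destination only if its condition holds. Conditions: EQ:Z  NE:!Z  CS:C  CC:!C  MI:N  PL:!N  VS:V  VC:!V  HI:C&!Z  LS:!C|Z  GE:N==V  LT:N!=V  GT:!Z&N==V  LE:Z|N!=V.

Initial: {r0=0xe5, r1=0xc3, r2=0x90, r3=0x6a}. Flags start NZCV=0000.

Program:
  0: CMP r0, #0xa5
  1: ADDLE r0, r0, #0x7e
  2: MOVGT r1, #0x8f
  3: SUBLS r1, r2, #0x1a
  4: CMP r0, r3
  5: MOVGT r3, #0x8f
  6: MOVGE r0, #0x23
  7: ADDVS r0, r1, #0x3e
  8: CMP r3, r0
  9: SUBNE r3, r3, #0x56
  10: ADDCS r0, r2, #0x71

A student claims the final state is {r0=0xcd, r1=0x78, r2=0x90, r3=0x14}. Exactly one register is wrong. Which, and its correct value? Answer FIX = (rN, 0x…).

0: ✓ CMP  NZCV=0010
1: · ADDLE
2: ✓ MOVGT  r1←0x8f
3: · SUBLS
4: ✓ CMP  NZCV=0011
5: · MOVGT
6: · MOVGE
7: ✓ ADDVS  r0←0xcd
8: ✓ CMP  NZCV=1001
9: ✓ SUBNE  r3←0x14
10: · ADDCS

FIX = (r1, 0x8f)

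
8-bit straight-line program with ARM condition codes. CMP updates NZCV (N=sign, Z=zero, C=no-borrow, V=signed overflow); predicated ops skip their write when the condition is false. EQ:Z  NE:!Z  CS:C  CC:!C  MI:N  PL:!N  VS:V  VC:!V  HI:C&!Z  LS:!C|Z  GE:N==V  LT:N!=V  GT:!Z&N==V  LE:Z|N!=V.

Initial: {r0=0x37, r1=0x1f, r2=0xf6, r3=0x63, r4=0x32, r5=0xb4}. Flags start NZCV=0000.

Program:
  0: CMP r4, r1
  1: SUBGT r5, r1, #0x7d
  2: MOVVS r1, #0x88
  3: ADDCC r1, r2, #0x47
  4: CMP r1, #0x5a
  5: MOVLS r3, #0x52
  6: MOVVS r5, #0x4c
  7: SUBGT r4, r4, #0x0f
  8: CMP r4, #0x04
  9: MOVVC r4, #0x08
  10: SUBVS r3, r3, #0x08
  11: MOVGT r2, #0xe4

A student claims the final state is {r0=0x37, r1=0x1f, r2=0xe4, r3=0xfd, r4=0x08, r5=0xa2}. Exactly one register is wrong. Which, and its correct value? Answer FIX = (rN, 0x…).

FIX = (r3, 0x52)

[0] flags=0010 → (cmp)
[1] flags=0010 GT?T → r5=0xa2
[2] flags=0010 VS?F → skip
[3] flags=0010 CC?F → skip
[4] flags=1000 → (cmp)
[5] flags=1000 LS?T → r3=0x52
[6] flags=1000 VS?F → skip
[7] flags=1000 GT?F → skip
[8] flags=0010 → (cmp)
[9] flags=0010 VC?T → r4=0x08
[10] flags=0010 VS?F → skip
[11] flags=0010 GT?T → r2=0xe4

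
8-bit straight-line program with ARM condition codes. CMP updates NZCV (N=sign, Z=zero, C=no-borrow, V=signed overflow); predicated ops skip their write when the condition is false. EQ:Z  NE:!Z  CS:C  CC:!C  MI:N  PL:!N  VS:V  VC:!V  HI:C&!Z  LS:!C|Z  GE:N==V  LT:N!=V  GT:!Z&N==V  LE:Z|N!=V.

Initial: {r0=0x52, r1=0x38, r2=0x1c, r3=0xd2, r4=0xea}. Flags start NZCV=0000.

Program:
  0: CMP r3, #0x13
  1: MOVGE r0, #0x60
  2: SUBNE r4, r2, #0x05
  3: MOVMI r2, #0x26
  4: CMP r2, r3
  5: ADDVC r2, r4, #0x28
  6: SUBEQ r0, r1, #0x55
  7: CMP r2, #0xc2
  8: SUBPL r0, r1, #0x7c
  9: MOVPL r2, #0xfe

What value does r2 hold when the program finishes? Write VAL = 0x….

VAL = 0xfe

0: ✓ CMP  NZCV=1010
1: · MOVGE
2: ✓ SUBNE  r4←0x17
3: ✓ MOVMI  r2←0x26
4: ✓ CMP  NZCV=0000
5: ✓ ADDVC  r2←0x3f
6: · SUBEQ
7: ✓ CMP  NZCV=0000
8: ✓ SUBPL  r0←0xbc
9: ✓ MOVPL  r2←0xfe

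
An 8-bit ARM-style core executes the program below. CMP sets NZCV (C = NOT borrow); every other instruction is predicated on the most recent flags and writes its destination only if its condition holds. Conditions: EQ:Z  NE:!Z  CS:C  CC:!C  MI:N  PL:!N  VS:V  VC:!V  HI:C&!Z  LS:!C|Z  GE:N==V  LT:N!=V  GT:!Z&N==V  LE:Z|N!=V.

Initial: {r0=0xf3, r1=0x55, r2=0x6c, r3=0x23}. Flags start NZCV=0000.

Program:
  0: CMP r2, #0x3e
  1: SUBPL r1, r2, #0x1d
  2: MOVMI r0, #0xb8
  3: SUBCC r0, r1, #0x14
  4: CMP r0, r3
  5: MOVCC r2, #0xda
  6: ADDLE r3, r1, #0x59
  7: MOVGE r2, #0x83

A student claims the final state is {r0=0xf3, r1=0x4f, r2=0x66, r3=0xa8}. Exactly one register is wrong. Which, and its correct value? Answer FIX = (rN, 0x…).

FIX = (r2, 0x6c)

0: ✓ CMP  NZCV=0010
1: ✓ SUBPL  r1←0x4f
2: · MOVMI
3: · SUBCC
4: ✓ CMP  NZCV=1010
5: · MOVCC
6: ✓ ADDLE  r3←0xa8
7: · MOVGE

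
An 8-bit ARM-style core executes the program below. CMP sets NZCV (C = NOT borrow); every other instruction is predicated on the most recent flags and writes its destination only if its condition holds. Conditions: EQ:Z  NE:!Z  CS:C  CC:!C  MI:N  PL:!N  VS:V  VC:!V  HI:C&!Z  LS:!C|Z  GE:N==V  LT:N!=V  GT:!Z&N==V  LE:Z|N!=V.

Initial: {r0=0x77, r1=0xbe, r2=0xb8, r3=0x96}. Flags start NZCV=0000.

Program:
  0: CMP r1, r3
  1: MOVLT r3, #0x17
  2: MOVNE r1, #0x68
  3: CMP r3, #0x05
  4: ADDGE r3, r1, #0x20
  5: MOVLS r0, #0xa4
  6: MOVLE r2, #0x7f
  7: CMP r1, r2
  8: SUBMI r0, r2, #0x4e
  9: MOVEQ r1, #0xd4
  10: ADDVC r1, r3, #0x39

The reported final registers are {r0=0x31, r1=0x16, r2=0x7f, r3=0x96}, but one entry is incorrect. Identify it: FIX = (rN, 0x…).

0: ✓ CMP  NZCV=0010
1: · MOVLT
2: ✓ MOVNE  r1←0x68
3: ✓ CMP  NZCV=1010
4: · ADDGE
5: · MOVLS
6: ✓ MOVLE  r2←0x7f
7: ✓ CMP  NZCV=1000
8: ✓ SUBMI  r0←0x31
9: · MOVEQ
10: ✓ ADDVC  r1←0xcf

FIX = (r1, 0xcf)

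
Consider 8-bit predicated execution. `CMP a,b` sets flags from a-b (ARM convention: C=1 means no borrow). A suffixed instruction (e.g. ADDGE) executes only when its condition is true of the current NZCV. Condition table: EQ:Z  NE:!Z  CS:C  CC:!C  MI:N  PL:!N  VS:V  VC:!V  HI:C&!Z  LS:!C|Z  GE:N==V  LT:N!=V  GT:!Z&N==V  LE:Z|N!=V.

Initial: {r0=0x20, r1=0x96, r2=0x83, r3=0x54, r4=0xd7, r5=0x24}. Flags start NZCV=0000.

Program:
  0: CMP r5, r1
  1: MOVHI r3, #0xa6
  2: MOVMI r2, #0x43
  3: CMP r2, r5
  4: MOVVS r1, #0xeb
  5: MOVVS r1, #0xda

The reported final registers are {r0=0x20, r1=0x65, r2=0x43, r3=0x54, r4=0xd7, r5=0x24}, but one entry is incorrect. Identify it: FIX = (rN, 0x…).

FIX = (r1, 0x96)

0: ✓ CMP  NZCV=1001
1: · MOVHI
2: ✓ MOVMI  r2←0x43
3: ✓ CMP  NZCV=0010
4: · MOVVS
5: · MOVVS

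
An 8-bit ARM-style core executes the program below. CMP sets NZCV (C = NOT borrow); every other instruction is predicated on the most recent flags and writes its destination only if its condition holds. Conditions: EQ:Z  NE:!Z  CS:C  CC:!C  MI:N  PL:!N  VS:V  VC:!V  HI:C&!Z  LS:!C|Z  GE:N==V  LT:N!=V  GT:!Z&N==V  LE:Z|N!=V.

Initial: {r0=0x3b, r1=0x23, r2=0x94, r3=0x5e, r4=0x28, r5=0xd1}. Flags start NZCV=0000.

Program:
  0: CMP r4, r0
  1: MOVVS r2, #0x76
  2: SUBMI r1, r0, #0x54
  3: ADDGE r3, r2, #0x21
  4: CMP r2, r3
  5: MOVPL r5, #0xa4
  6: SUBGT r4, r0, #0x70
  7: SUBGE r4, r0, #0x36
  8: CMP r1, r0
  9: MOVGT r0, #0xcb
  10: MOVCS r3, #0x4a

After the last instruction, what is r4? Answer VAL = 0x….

VAL = 0x28

[0] flags=1000 → (cmp)
[1] flags=1000 VS?F → skip
[2] flags=1000 MI?T → r1=0xe7
[3] flags=1000 GE?F → skip
[4] flags=0011 → (cmp)
[5] flags=0011 PL?T → r5=0xa4
[6] flags=0011 GT?F → skip
[7] flags=0011 GE?F → skip
[8] flags=1010 → (cmp)
[9] flags=1010 GT?F → skip
[10] flags=1010 CS?T → r3=0x4a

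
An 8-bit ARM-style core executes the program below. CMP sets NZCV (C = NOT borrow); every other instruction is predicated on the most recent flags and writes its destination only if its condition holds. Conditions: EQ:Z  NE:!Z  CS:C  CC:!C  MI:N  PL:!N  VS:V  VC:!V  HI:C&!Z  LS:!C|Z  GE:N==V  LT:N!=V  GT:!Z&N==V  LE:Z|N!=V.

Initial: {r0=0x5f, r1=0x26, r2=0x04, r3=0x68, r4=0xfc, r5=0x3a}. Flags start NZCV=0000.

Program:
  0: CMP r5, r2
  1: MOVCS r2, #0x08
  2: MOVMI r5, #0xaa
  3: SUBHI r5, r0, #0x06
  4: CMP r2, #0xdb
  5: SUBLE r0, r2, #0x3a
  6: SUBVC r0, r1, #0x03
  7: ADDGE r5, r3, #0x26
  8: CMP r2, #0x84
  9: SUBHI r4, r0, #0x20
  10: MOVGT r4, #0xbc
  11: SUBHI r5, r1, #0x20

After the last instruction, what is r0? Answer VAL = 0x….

[0] flags=0010 → (cmp)
[1] flags=0010 CS?T → r2=0x08
[2] flags=0010 MI?F → skip
[3] flags=0010 HI?T → r5=0x59
[4] flags=0000 → (cmp)
[5] flags=0000 LE?F → skip
[6] flags=0000 VC?T → r0=0x23
[7] flags=0000 GE?T → r5=0x8e
[8] flags=1001 → (cmp)
[9] flags=1001 HI?F → skip
[10] flags=1001 GT?T → r4=0xbc
[11] flags=1001 HI?F → skip

VAL = 0x23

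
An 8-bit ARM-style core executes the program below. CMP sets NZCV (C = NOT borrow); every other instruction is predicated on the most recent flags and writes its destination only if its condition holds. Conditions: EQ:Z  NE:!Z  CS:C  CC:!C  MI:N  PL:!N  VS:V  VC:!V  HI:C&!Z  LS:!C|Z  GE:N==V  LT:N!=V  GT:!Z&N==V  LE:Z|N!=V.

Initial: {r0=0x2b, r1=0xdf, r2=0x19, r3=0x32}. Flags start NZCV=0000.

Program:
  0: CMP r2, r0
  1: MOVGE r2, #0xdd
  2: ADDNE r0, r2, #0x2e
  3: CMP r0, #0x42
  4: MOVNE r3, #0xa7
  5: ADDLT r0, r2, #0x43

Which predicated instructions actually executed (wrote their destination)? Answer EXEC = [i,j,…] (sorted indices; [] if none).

0: ✓ CMP  NZCV=1000
1: · MOVGE
2: ✓ ADDNE  r0←0x47
3: ✓ CMP  NZCV=0010
4: ✓ MOVNE  r3←0xa7
5: · ADDLT

EXEC = [2,4]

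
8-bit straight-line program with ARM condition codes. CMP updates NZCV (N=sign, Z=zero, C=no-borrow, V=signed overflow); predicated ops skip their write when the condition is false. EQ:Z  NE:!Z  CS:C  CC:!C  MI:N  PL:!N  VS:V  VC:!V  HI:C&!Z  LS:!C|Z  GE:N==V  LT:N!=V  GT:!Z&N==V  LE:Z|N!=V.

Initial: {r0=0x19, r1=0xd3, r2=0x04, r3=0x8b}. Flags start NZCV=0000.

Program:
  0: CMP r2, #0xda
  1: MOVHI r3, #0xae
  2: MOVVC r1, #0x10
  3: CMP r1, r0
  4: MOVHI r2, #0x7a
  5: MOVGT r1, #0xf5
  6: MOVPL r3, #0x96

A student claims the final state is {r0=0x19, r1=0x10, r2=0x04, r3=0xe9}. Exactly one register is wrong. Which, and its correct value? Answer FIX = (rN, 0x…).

FIX = (r3, 0x8b)

[0] flags=0000 → (cmp)
[1] flags=0000 HI?F → skip
[2] flags=0000 VC?T → r1=0x10
[3] flags=1000 → (cmp)
[4] flags=1000 HI?F → skip
[5] flags=1000 GT?F → skip
[6] flags=1000 PL?F → skip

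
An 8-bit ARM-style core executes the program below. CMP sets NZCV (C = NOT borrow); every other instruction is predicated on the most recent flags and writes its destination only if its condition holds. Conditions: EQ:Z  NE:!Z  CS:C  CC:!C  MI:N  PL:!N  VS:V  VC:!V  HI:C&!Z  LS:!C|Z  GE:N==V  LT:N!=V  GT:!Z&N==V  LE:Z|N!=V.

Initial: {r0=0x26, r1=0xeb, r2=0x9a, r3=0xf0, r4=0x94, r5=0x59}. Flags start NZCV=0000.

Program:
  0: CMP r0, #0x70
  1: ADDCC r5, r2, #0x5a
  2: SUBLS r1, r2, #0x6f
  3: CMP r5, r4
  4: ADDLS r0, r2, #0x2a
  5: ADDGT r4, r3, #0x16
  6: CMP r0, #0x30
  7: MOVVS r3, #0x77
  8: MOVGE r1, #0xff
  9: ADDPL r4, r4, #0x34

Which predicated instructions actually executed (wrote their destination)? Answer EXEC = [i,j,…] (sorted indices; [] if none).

0: ✓ CMP  NZCV=1000
1: ✓ ADDCC  r5←0xf4
2: ✓ SUBLS  r1←0x2b
3: ✓ CMP  NZCV=0010
4: · ADDLS
5: ✓ ADDGT  r4←0x06
6: ✓ CMP  NZCV=1000
7: · MOVVS
8: · MOVGE
9: · ADDPL

EXEC = [1,2,5]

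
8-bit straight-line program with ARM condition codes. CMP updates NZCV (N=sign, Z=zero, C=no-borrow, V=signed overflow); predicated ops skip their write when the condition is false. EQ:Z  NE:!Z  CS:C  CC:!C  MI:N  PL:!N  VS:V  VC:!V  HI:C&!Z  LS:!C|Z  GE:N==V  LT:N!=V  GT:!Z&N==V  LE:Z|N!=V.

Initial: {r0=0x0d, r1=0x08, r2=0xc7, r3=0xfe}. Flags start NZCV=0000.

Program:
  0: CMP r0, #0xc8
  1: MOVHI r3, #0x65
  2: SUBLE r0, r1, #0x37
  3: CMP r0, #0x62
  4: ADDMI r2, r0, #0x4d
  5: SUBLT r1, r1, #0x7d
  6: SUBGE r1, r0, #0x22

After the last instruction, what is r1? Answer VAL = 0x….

[0] flags=0000 → (cmp)
[1] flags=0000 HI?F → skip
[2] flags=0000 LE?F → skip
[3] flags=1000 → (cmp)
[4] flags=1000 MI?T → r2=0x5a
[5] flags=1000 LT?T → r1=0x8b
[6] flags=1000 GE?F → skip

VAL = 0x8b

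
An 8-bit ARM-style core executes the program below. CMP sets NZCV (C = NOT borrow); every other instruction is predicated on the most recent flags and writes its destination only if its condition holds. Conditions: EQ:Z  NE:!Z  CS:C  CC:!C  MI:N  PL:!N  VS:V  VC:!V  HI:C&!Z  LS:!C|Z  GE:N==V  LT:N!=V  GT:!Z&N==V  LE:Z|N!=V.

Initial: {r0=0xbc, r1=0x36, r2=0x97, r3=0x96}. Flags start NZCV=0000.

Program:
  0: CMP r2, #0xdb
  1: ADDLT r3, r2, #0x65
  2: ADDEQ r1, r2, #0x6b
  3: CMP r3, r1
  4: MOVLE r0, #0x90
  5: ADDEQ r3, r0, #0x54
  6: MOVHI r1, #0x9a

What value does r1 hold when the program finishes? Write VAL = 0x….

[0] flags=1000 → (cmp)
[1] flags=1000 LT?T → r3=0xfc
[2] flags=1000 EQ?F → skip
[3] flags=1010 → (cmp)
[4] flags=1010 LE?T → r0=0x90
[5] flags=1010 EQ?F → skip
[6] flags=1010 HI?T → r1=0x9a

VAL = 0x9a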